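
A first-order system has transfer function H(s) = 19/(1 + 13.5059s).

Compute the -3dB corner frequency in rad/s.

Corner frequency = 1/τ = 1/13.5059 = 0.074 rad/s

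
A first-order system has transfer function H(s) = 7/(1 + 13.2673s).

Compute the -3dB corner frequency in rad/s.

Corner frequency = 1/τ = 1/13.2673 = 0.075 rad/s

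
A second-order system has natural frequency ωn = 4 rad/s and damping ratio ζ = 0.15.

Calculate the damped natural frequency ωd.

ωd = ωn√(1 - ζ²) = 4√(1 - 0.15²) = 3.95 rad/s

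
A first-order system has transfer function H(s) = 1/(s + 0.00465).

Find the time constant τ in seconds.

For H(s) = 1/(s + 1/τ), the pole is at -1/τ = -0.00465, so τ = 1/0.00465 = 215.1 s.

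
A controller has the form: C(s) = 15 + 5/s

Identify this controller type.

This is a Proportional-Integral (PI) controller.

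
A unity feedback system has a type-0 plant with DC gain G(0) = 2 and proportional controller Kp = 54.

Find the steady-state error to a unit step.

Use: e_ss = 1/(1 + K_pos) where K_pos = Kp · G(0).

K_pos = Kp · G(0) = 54 × 2 = 108. e_ss = 1/(1 + 108) = 0.0092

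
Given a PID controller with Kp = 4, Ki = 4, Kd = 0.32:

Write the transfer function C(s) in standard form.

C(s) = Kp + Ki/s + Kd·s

Substituting values: C(s) = 4 + 4/s + 0.32s = (0.32s² + 4s + 4)/s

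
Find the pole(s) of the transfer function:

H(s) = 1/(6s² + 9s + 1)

Discriminant = 9² - 4×6×1 = 81 - 24 = 57 > 0, so two distinct real poles. Using quadratic formula: s = (-9 ± √57)/(2×6) = (-9 ± √57)/12, with √57 ≈ 7.5498. s₁ ≈ -0.1208, s₂ ≈ -1.3792. Poles: s₁ = -0.1208, s₂ = -1.3792.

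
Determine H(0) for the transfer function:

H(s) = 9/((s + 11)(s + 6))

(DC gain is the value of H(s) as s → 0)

DC gain = H(0) = 9/(11 × 6) = 9/66 = 0.1364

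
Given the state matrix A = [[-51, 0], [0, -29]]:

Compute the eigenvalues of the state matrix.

For diagonal matrix, eigenvalues are diagonal entries: λ₁ = -51, λ₂ = -29.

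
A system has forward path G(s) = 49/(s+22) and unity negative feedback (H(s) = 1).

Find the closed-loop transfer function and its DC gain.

T(s) = G/(1+GH) = [49/(s+22)] / [1 + 49/(s+22)] = 49/(s+22+49) = 49/(s+71). DC gain = 49/71 = 0.6901.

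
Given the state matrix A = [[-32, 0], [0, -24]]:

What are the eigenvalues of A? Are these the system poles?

For diagonal matrix, eigenvalues are diagonal entries: λ₁ = -32, λ₂ = -24. Eigenvalues of A = system poles.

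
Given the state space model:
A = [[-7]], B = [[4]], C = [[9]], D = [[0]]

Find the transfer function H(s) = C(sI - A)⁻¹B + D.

(sI - A)⁻¹ = 1/(s + 7). H(s) = 9 × 4/(s + 7) + 0 = 36/(s + 7).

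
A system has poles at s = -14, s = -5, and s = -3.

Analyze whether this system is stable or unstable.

All poles are in the left half-plane. System is stable.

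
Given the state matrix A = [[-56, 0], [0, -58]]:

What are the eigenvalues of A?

For diagonal matrix, eigenvalues are diagonal entries: λ₁ = -56, λ₂ = -58.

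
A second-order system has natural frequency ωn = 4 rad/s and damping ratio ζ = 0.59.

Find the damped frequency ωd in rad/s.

ωd = ωn√(1 - ζ²) = 4√(1 - 0.59²) = 3.23 rad/s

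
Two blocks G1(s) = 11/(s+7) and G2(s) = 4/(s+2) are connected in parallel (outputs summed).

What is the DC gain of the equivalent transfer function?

Parallel: G_eq = G1 + G2. DC gain = G1(0) + G2(0) = 11/7 + 4/2 = 1.5714 + 2 = 3.5714.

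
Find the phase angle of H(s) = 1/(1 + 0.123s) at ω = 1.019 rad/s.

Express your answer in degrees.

Phase = -arctan(ωτ) = -arctan(1.019 × 0.123) = -7.1°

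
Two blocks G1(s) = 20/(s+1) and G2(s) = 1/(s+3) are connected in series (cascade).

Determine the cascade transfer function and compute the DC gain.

Series: multiply transfer functions. G_eq = 20/(s+1) × 1/(s+3) = 20/((s+1)(s+3)). DC gain = 20/(1×3) = 6.6667.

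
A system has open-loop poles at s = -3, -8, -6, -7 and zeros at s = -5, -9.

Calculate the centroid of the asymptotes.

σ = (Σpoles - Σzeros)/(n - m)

σ = (Σpoles - Σzeros)/(n - m) = (-24 - (-14))/(4 - 2) = -10/2 = -5.0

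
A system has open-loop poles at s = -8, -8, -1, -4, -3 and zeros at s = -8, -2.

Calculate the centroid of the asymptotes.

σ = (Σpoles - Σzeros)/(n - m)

σ = (Σpoles - Σzeros)/(n - m) = (-24 - (-10))/(5 - 2) = -14/3 = -4.67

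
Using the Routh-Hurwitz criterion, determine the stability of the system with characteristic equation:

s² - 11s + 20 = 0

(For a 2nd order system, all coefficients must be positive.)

Coefficients: 1, -11, 20. b=-11 not positive, so system is unstable.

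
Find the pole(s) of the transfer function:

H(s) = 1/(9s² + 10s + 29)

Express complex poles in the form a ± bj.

Discriminant = 10² - 4×9×29 = 100 - 1044 = -944 < 0, so the poles are a complex conjugate pair s = (-10 ± j√944)/(2×9). Real part = -10/(2×9) = -10/18 ≈ -0.5556; imaginary part = ±√944/(2×9) ≈ 1.7069. Poles: s = -0.5556 ± 1.7069j.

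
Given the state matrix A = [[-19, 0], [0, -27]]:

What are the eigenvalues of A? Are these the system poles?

For diagonal matrix, eigenvalues are diagonal entries: λ₁ = -19, λ₂ = -27. Eigenvalues of A = system poles.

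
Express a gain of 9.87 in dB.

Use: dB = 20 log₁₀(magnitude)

dB = 20 log₁₀(9.87) = 19.9 dB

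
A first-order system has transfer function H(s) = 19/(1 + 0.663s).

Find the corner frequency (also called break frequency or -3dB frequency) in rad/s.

Corner frequency = 1/τ = 1/0.663 = 1.508 rad/s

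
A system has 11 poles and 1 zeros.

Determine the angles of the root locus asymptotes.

n - m = 11 - 1 = 10. Angles: θk = (2k + 1)·180°/10 = 18°, 54°, 90°, 126°, 162°, 198°, 234°, 270°, 306°, 342°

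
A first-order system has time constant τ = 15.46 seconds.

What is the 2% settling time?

For first-order system, 2% settling time ≈ 4τ = 4 × 15.46 = 61.84 s.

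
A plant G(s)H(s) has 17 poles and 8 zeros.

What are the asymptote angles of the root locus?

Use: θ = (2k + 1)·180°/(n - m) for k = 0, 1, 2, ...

n - m = 17 - 8 = 9. Angles: θk = (2k + 1)·180°/9 = 20°, 60°, 100°, 140°, 180°, 220°, 260°, 300°, 340°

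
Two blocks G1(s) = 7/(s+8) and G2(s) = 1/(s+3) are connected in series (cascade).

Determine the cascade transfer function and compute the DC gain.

Series: multiply transfer functions. G_eq = 7/(s+8) × 1/(s+3) = 7/((s+8)(s+3)). DC gain = 7/(8×3) = 0.2917.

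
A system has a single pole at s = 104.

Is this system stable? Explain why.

Pole at s = 104 is in the right half-plane. Unstable.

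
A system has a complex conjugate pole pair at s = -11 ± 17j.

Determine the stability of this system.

Real part of poles is -11 (< 0, left half-plane). Stable.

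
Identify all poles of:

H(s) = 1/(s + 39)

Pole is where denominator = 0: s + 39 = 0, so s = -39.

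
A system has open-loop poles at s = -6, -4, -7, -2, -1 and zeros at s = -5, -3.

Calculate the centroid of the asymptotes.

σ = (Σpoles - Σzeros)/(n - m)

σ = (Σpoles - Σzeros)/(n - m) = (-20 - (-8))/(5 - 2) = -12/3 = -4.0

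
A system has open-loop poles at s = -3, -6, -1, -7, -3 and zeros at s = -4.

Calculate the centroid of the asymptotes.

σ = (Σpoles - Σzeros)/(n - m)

σ = (Σpoles - Σzeros)/(n - m) = (-20 - (-4))/(5 - 1) = -16/4 = -4.0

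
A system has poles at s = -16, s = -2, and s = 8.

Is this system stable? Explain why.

Pole(s) at s = 8 are not in the left half-plane. System is unstable.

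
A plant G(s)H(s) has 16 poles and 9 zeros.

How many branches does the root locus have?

Root locus has n branches where n = number of poles = 16.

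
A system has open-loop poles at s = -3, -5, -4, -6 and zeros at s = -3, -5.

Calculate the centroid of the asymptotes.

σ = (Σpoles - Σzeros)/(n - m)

σ = (Σpoles - Σzeros)/(n - m) = (-18 - (-8))/(4 - 2) = -10/2 = -5.0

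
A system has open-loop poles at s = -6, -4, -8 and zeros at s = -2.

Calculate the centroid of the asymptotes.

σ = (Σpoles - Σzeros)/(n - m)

σ = (Σpoles - Σzeros)/(n - m) = (-18 - (-2))/(3 - 1) = -16/2 = -8.0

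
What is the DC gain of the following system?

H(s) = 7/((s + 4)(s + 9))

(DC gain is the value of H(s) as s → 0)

DC gain = H(0) = 7/(4 × 9) = 7/36 = 0.1944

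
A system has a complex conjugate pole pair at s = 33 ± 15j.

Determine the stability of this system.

Real part of poles is 33 (> 0, right half-plane). Unstable.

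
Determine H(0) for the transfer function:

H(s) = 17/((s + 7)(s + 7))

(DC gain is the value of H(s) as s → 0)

DC gain = H(0) = 17/(7 × 7) = 17/49 = 0.3469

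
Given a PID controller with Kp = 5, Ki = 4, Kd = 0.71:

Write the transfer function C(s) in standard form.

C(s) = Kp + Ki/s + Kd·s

Substituting values: C(s) = 5 + 4/s + 0.71s = (0.71s² + 5s + 4)/s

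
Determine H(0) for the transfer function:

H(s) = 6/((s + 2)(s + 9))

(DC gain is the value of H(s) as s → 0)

DC gain = H(0) = 6/(2 × 9) = 6/18 = 0.3333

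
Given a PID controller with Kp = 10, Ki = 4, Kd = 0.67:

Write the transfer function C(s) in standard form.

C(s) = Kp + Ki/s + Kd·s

Substituting values: C(s) = 10 + 4/s + 0.67s = (0.67s² + 10s + 4)/s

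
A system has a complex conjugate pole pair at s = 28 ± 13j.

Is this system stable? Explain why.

Real part of poles is 28 (> 0, right half-plane). Unstable.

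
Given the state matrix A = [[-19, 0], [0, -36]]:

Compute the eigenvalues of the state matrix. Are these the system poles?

For diagonal matrix, eigenvalues are diagonal entries: λ₁ = -19, λ₂ = -36. Eigenvalues of A = system poles.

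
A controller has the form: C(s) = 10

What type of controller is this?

This is a Proportional (P) controller.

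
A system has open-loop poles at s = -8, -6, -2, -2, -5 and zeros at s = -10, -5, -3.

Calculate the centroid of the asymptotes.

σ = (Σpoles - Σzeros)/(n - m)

σ = (Σpoles - Σzeros)/(n - m) = (-23 - (-18))/(5 - 3) = -5/2 = -2.5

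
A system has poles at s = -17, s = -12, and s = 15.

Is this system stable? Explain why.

Pole(s) at s = 15 are not in the left half-plane. System is unstable.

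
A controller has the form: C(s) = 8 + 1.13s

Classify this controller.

This is a Proportional-Derivative (PD) controller.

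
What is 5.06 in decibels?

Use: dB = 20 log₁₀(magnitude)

dB = 20 log₁₀(5.06) = 14.1 dB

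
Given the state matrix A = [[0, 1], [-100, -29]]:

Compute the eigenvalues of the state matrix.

det(A - λI) = λ² - (-29)λ + 100 = (λ - (-4))(λ - (-25)). Eigenvalues: -4, -25.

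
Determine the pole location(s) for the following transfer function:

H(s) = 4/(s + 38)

Pole is where denominator = 0: s + 38 = 0, so s = -38.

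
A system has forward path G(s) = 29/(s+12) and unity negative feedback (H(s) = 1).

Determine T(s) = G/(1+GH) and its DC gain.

T(s) = G/(1+GH) = [29/(s+12)] / [1 + 29/(s+12)] = 29/(s+12+29) = 29/(s+41). DC gain = 29/41 = 0.7073.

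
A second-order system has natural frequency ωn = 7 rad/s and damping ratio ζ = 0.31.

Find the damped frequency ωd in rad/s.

ωd = ωn√(1 - ζ²) = 7√(1 - 0.31²) = 6.66 rad/s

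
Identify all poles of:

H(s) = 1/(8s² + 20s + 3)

Discriminant = 20² - 4×8×3 = 400 - 96 = 304 > 0, so two distinct real poles. Using quadratic formula: s = (-20 ± √304)/(2×8) = (-20 ± √304)/16, with √304 ≈ 17.4356. s₁ ≈ -0.1603, s₂ ≈ -2.3397. Poles: s₁ = -0.1603, s₂ = -2.3397.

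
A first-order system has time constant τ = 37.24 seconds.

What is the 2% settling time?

For first-order system, 2% settling time ≈ 4τ = 4 × 37.24 = 148.96 s.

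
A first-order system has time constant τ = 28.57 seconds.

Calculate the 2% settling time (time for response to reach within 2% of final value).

For first-order system, 2% settling time ≈ 4τ = 4 × 28.57 = 114.28 s.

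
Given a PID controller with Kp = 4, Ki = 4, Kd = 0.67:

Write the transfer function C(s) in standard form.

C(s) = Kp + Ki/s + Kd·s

Substituting values: C(s) = 4 + 4/s + 0.67s = (0.67s² + 4s + 4)/s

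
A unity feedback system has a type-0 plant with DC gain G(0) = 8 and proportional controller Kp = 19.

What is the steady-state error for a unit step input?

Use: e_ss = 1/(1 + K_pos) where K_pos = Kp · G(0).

K_pos = Kp · G(0) = 19 × 8 = 152. e_ss = 1/(1 + 152) = 0.0065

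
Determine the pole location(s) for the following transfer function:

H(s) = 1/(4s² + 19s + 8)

Discriminant = 19² - 4×4×8 = 361 - 128 = 233 > 0, so two distinct real poles. Using quadratic formula: s = (-19 ± √233)/(2×4) = (-19 ± √233)/8, with √233 ≈ 15.2643. s₁ ≈ -0.4670, s₂ ≈ -4.2830. Poles: s₁ = -0.4670, s₂ = -4.2830.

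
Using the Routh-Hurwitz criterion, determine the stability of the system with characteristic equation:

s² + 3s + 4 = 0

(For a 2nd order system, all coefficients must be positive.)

Coefficients: 1, 3, 4. All positive, so system is stable.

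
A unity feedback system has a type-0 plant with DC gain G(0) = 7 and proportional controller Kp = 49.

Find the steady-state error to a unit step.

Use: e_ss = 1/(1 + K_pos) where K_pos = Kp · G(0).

K_pos = Kp · G(0) = 49 × 7 = 343. e_ss = 1/(1 + 343) = 0.0029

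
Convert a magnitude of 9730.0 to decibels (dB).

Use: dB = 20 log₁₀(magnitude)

dB = 20 log₁₀(9730.0) = 79.8 dB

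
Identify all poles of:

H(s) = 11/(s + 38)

Pole is where denominator = 0: s + 38 = 0, so s = -38.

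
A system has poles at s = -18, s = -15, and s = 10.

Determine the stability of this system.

Pole(s) at s = 10 are not in the left half-plane. System is unstable.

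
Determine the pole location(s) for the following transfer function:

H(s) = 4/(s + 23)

Pole is where denominator = 0: s + 23 = 0, so s = -23.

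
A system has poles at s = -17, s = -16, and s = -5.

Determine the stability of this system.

All poles are in the left half-plane. System is stable.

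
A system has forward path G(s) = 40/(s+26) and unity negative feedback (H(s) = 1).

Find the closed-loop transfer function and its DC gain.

T(s) = G/(1+GH) = [40/(s+26)] / [1 + 40/(s+26)] = 40/(s+26+40) = 40/(s+66). DC gain = 40/66 = 0.6061.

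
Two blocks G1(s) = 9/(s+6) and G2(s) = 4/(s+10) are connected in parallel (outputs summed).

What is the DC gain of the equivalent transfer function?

Parallel: G_eq = G1 + G2. DC gain = G1(0) + G2(0) = 9/6 + 4/10 = 1.5 + 0.4 = 1.9.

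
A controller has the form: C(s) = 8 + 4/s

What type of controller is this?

This is a Proportional-Integral (PI) controller.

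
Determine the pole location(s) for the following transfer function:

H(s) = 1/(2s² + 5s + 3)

Discriminant = 5² - 4×2×3 = 25 - 24 = 1 > 0, so two distinct real poles. Using quadratic formula: s = (-5 ± √1)/(2×2) = (-5 ± √1)/4, with √1 = 1. s₁ = -4/4 = -1, s₂ = -6/4 = -1.5. Poles: s₁ = -1, s₂ = -1.5.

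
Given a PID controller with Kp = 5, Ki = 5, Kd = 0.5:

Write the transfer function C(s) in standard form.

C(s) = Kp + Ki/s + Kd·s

Substituting values: C(s) = 5 + 5/s + 0.5s = (0.5s² + 5s + 5)/s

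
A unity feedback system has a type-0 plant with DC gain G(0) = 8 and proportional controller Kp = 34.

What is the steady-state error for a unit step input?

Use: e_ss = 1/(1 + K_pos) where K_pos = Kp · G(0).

K_pos = Kp · G(0) = 34 × 8 = 272. e_ss = 1/(1 + 272) = 0.0037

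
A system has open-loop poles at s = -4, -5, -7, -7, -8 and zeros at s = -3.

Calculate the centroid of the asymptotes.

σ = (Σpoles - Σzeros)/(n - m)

σ = (Σpoles - Σzeros)/(n - m) = (-31 - (-3))/(5 - 1) = -28/4 = -7.0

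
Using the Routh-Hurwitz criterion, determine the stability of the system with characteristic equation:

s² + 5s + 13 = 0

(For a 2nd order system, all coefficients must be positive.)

Coefficients: 1, 5, 13. All positive, so system is stable.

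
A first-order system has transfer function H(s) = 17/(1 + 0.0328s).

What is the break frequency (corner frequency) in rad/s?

Corner frequency = 1/τ = 1/0.0328 = 30.488 rad/s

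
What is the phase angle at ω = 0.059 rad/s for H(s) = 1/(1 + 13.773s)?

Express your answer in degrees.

Phase = -arctan(ωτ) = -arctan(0.059 × 13.773) = -39.1°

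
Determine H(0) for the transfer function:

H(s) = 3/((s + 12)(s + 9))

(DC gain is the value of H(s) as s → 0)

DC gain = H(0) = 3/(12 × 9) = 3/108 = 0.0278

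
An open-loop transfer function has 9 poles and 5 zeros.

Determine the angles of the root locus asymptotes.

n - m = 9 - 5 = 4. Angles: θk = (2k + 1)·180°/4 = 45°, 135°, 225°, 315°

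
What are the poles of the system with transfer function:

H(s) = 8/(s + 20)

Pole is where denominator = 0: s + 20 = 0, so s = -20.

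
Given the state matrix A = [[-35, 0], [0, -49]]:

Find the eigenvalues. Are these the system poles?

For diagonal matrix, eigenvalues are diagonal entries: λ₁ = -35, λ₂ = -49. Eigenvalues of A = system poles.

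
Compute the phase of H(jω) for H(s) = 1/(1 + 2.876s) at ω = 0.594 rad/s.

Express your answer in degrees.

Phase = -arctan(ωτ) = -arctan(0.594 × 2.876) = -59.7°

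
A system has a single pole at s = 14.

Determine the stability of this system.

Pole at s = 14 is in the right half-plane. Unstable.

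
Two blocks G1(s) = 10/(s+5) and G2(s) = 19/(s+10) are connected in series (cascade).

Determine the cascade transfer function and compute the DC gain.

Series: multiply transfer functions. G_eq = 10/(s+5) × 19/(s+10) = 190/((s+5)(s+10)). DC gain = 190/(5×10) = 3.8.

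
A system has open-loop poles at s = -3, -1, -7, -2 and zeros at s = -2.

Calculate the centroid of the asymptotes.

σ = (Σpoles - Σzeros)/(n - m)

σ = (Σpoles - Σzeros)/(n - m) = (-13 - (-2))/(4 - 1) = -11/3 = -3.67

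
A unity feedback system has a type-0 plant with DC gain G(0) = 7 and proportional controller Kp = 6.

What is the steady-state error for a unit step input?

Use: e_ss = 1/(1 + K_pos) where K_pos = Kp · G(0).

K_pos = Kp · G(0) = 6 × 7 = 42. e_ss = 1/(1 + 42) = 0.0233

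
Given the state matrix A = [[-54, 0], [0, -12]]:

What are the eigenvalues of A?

For diagonal matrix, eigenvalues are diagonal entries: λ₁ = -54, λ₂ = -12.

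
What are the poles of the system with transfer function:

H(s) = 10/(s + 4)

Pole is where denominator = 0: s + 4 = 0, so s = -4.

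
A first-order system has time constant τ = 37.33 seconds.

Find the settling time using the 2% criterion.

For first-order system, 2% settling time ≈ 4τ = 4 × 37.33 = 149.32 s.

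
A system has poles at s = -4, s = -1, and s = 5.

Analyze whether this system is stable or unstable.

Pole(s) at s = 5 are not in the left half-plane. System is unstable.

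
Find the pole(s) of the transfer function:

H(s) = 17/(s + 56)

Pole is where denominator = 0: s + 56 = 0, so s = -56.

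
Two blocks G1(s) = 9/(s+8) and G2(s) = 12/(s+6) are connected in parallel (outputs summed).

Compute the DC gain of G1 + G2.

Parallel: G_eq = G1 + G2. DC gain = G1(0) + G2(0) = 9/8 + 12/6 = 1.125 + 2 = 3.125.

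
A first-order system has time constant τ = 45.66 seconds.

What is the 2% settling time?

For first-order system, 2% settling time ≈ 4τ = 4 × 45.66 = 182.64 s.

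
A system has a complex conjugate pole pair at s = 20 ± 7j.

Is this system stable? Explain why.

Real part of poles is 20 (> 0, right half-plane). Unstable.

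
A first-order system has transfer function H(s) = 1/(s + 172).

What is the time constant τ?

For H(s) = 1/(s + 1/τ), the pole is at -1/τ = -172, so τ = 1/172 = 0.0058 s.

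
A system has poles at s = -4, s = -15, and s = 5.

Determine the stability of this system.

Pole(s) at s = 5 are not in the left half-plane. System is unstable.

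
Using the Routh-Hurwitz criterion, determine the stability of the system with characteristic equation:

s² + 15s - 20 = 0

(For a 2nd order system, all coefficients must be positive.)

Coefficients: 1, 15, -20. c=-20 not positive, so system is unstable.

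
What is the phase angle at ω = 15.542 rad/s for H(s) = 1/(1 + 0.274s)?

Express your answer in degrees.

Phase = -arctan(ωτ) = -arctan(15.542 × 0.274) = -76.8°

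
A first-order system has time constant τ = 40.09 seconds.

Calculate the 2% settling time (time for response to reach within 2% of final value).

For first-order system, 2% settling time ≈ 4τ = 4 × 40.09 = 160.36 s.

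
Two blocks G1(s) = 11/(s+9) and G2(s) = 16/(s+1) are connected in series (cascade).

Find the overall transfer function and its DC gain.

Series: multiply transfer functions. G_eq = 11/(s+9) × 16/(s+1) = 176/((s+9)(s+1)). DC gain = 176/(9×1) = 19.5556.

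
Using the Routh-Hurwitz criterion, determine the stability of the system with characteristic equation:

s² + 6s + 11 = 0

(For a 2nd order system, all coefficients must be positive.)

Coefficients: 1, 6, 11. All positive, so system is stable.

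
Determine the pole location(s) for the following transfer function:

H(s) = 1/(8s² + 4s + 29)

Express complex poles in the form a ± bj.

Discriminant = 4² - 4×8×29 = 16 - 928 = -912 < 0, so the poles are a complex conjugate pair s = (-4 ± j√912)/(2×8). Real part = -4/(2×8) = -4/16 = -0.25; imaginary part = ±√912/(2×8) ≈ 1.8875. Poles: s = -0.25 ± 1.8875j.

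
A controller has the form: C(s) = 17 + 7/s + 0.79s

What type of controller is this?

This is a Proportional-Integral-Derivative (PID) controller.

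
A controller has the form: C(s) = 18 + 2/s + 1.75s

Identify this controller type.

This is a Proportional-Integral-Derivative (PID) controller.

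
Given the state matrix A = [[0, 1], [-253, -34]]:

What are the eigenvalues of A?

det(A - λI) = λ² - (-34)λ + 253 = (λ - (-11))(λ - (-23)). Eigenvalues: -11, -23.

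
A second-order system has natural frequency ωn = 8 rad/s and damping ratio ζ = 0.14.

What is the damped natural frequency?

ωd = ωn√(1 - ζ²) = 8√(1 - 0.14²) = 7.92 rad/s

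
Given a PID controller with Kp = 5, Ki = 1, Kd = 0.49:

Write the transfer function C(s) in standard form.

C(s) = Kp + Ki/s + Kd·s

Substituting values: C(s) = 5 + 1/s + 0.49s = (0.49s² + 5s + 1)/s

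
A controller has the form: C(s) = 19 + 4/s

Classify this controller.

This is a Proportional-Integral (PI) controller.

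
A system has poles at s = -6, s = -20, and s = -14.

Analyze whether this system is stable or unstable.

All poles are in the left half-plane. System is stable.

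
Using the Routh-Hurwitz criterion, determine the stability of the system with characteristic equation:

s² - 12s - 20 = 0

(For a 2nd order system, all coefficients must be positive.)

Coefficients: 1, -12, -20. b=-12, c=-20 not positive, so system is unstable.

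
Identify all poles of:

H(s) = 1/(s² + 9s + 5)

Discriminant = 9² - 4×1×5 = 81 - 20 = 61 > 0, so two distinct real poles. Using quadratic formula: s = (-9 ± √61)/(2×1) = (-9 ± √61)/2, with √61 ≈ 7.8102. s₁ ≈ -0.5949, s₂ ≈ -8.4051. Poles: s₁ = -0.5949, s₂ = -8.4051.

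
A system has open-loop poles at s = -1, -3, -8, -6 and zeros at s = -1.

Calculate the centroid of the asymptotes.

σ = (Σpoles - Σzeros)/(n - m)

σ = (Σpoles - Σzeros)/(n - m) = (-18 - (-1))/(4 - 1) = -17/3 = -5.67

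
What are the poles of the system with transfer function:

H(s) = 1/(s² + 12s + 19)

Discriminant = 12² - 4×1×19 = 144 - 76 = 68 > 0, so two distinct real poles. Using quadratic formula: s = (-12 ± √68)/(2×1) = (-12 ± √68)/2, with √68 ≈ 8.2462. s₁ ≈ -1.8769, s₂ ≈ -10.1231. Poles: s₁ = -1.8769, s₂ = -10.1231.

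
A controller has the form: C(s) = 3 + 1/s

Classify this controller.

This is a Proportional-Integral (PI) controller.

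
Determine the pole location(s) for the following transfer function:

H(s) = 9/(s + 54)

Pole is where denominator = 0: s + 54 = 0, so s = -54.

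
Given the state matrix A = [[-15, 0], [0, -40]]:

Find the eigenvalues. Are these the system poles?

For diagonal matrix, eigenvalues are diagonal entries: λ₁ = -15, λ₂ = -40. Eigenvalues of A = system poles.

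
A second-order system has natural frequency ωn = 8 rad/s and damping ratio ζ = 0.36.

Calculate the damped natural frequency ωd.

ωd = ωn√(1 - ζ²) = 8√(1 - 0.36²) = 7.46 rad/s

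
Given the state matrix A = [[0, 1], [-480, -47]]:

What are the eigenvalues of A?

det(A - λI) = λ² - (-47)λ + 480 = (λ - (-15))(λ - (-32)). Eigenvalues: -15, -32.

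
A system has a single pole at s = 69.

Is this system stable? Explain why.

Pole at s = 69 is in the right half-plane. Unstable.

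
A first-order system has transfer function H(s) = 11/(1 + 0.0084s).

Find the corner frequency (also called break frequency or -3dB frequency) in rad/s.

Corner frequency = 1/τ = 1/0.0084 = 119.048 rad/s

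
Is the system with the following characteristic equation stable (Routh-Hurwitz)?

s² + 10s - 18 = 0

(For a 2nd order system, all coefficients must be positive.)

Coefficients: 1, 10, -18. c=-18 not positive, so system is unstable.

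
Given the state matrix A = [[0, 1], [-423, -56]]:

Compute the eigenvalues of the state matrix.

det(A - λI) = λ² - (-56)λ + 423 = (λ - (-47))(λ - (-9)). Eigenvalues: -47, -9.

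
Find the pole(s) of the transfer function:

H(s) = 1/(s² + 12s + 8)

Discriminant = 12² - 4×1×8 = 144 - 32 = 112 > 0, so two distinct real poles. Using quadratic formula: s = (-12 ± √112)/(2×1) = (-12 ± √112)/2, with √112 ≈ 10.5830. s₁ ≈ -0.7085, s₂ ≈ -11.2915. Poles: s₁ = -0.7085, s₂ = -11.2915.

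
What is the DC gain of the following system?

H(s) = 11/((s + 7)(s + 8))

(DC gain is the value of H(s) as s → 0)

DC gain = H(0) = 11/(7 × 8) = 11/56 = 0.1964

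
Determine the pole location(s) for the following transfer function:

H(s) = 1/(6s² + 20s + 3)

Discriminant = 20² - 4×6×3 = 400 - 72 = 328 > 0, so two distinct real poles. Using quadratic formula: s = (-20 ± √328)/(2×6) = (-20 ± √328)/12, with √328 ≈ 18.1108. s₁ ≈ -0.1574, s₂ ≈ -3.1759. Poles: s₁ = -0.1574, s₂ = -3.1759.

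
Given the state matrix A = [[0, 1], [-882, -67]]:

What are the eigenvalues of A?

det(A - λI) = λ² - (-67)λ + 882 = (λ - (-18))(λ - (-49)). Eigenvalues: -18, -49.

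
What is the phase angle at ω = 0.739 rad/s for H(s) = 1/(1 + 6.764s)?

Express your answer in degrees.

Phase = -arctan(ωτ) = -arctan(0.739 × 6.764) = -78.7°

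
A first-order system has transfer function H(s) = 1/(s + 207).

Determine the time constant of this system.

For H(s) = 1/(s + 1/τ), the pole is at -1/τ = -207, so τ = 1/207 = 0.0048 s.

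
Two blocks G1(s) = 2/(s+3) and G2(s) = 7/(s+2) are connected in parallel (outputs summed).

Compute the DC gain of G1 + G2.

Parallel: G_eq = G1 + G2. DC gain = G1(0) + G2(0) = 2/3 + 7/2 = 0.6667 + 3.5 = 4.1667.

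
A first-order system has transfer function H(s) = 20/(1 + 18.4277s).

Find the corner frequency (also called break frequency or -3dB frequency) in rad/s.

Corner frequency = 1/τ = 1/18.4277 = 0.054 rad/s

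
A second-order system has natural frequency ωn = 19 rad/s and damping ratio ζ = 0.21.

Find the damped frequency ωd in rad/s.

ωd = ωn√(1 - ζ²) = 19√(1 - 0.21²) = 18.58 rad/s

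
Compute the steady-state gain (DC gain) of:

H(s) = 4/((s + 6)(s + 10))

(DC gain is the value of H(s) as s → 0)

DC gain = H(0) = 4/(6 × 10) = 4/60 = 0.0667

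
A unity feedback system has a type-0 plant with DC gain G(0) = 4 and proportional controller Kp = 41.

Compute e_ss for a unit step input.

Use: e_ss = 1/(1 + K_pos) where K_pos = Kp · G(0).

K_pos = Kp · G(0) = 41 × 4 = 164. e_ss = 1/(1 + 164) = 0.0061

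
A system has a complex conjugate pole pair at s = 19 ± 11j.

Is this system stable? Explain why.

Real part of poles is 19 (> 0, right half-plane). Unstable.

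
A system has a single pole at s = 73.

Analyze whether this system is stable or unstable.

Pole at s = 73 is in the right half-plane. Unstable.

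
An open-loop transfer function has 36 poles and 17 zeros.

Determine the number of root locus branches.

Root locus has n branches where n = number of poles = 36.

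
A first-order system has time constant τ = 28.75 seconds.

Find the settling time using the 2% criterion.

For first-order system, 2% settling time ≈ 4τ = 4 × 28.75 = 115.0 s.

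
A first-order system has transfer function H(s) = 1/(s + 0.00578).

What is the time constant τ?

For H(s) = 1/(s + 1/τ), the pole is at -1/τ = -0.00578, so τ = 1/0.00578 = 173 s.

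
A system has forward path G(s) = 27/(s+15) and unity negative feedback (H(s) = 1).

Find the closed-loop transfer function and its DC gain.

T(s) = G/(1+GH) = [27/(s+15)] / [1 + 27/(s+15)] = 27/(s+15+27) = 27/(s+42). DC gain = 27/42 = 0.6429.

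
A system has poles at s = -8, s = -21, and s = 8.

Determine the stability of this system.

Pole(s) at s = 8 are not in the left half-plane. System is unstable.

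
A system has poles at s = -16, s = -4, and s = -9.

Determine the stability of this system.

All poles are in the left half-plane. System is stable.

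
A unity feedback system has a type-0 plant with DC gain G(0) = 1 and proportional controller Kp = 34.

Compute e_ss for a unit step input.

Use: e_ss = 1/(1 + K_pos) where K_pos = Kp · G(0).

K_pos = Kp · G(0) = 34 × 1 = 34. e_ss = 1/(1 + 34) = 0.0286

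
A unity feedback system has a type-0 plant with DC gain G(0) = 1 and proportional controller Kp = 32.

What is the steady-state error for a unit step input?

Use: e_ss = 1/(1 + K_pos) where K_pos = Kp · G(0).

K_pos = Kp · G(0) = 32 × 1 = 32. e_ss = 1/(1 + 32) = 0.0303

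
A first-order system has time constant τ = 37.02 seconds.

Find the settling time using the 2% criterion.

For first-order system, 2% settling time ≈ 4τ = 4 × 37.02 = 148.08 s.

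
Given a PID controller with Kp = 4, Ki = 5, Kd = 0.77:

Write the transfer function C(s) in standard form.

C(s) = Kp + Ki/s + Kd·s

Substituting values: C(s) = 4 + 5/s + 0.77s = (0.77s² + 4s + 5)/s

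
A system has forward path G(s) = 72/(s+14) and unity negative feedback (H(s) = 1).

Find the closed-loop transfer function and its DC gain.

T(s) = G/(1+GH) = [72/(s+14)] / [1 + 72/(s+14)] = 72/(s+14+72) = 72/(s+86). DC gain = 72/86 = 0.8372.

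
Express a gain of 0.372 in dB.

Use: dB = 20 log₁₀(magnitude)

dB = 20 log₁₀(0.372) = -8.6 dB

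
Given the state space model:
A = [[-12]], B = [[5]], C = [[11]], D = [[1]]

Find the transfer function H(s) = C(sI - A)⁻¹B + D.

(sI - A)⁻¹ = 1/(s + 12). H(s) = 11×5/(s + 12) + 1 = (s + 67)/(s + 12).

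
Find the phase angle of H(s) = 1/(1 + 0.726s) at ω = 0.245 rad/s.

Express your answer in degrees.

Phase = -arctan(ωτ) = -arctan(0.245 × 0.726) = -10.1°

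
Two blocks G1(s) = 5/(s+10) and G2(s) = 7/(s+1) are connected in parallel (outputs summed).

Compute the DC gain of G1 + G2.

Parallel: G_eq = G1 + G2. DC gain = G1(0) + G2(0) = 5/10 + 7/1 = 0.5 + 7 = 7.5.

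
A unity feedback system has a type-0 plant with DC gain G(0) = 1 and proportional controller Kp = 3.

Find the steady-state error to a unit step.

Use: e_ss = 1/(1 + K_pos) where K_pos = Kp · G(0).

K_pos = Kp · G(0) = 3 × 1 = 3. e_ss = 1/(1 + 3) = 0.25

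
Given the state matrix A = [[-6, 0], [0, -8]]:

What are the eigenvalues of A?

For diagonal matrix, eigenvalues are diagonal entries: λ₁ = -6, λ₂ = -8.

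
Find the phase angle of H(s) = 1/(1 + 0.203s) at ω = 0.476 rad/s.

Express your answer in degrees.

Phase = -arctan(ωτ) = -arctan(0.476 × 0.203) = -5.5°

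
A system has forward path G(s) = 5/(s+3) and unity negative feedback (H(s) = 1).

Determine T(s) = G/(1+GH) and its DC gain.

T(s) = G/(1+GH) = [5/(s+3)] / [1 + 5/(s+3)] = 5/(s+3+5) = 5/(s+8). DC gain = 5/8 = 0.625.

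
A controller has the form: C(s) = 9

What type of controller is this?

This is a Proportional (P) controller.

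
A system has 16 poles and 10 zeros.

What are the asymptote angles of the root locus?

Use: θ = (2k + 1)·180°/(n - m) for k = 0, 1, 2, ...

n - m = 16 - 10 = 6. Angles: θk = (2k + 1)·180°/6 = 30°, 90°, 150°, 210°, 270°, 330°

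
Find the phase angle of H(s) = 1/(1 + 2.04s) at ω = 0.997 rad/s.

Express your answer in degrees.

Phase = -arctan(ωτ) = -arctan(0.997 × 2.04) = -63.8°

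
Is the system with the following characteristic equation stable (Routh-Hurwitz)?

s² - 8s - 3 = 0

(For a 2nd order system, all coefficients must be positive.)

Coefficients: 1, -8, -3. b=-8, c=-3 not positive, so system is unstable.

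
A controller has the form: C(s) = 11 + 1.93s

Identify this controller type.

This is a Proportional-Derivative (PD) controller.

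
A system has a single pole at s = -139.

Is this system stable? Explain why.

Pole at s = -139 is in the left half-plane. Stable.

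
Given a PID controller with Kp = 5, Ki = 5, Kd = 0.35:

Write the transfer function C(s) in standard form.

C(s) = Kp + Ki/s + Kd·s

Substituting values: C(s) = 5 + 5/s + 0.35s = (0.35s² + 5s + 5)/s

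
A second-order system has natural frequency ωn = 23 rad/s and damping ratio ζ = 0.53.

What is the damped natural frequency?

ωd = ωn√(1 - ζ²) = 23√(1 - 0.53²) = 19.5 rad/s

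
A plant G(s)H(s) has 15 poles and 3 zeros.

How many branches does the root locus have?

Root locus has n branches where n = number of poles = 15.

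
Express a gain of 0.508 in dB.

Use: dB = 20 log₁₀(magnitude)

dB = 20 log₁₀(0.508) = -5.9 dB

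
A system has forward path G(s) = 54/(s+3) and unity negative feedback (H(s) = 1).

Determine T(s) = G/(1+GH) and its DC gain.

T(s) = G/(1+GH) = [54/(s+3)] / [1 + 54/(s+3)] = 54/(s+3+54) = 54/(s+57). DC gain = 54/57 = 0.9474.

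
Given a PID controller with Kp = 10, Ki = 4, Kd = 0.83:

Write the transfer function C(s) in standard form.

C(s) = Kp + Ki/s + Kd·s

Substituting values: C(s) = 10 + 4/s + 0.83s = (0.83s² + 10s + 4)/s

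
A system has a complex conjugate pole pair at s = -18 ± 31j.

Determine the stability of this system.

Real part of poles is -18 (< 0, left half-plane). Stable.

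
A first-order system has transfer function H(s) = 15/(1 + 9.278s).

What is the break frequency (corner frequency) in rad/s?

Corner frequency = 1/τ = 1/9.278 = 0.108 rad/s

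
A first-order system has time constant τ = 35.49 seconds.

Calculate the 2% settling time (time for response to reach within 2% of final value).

For first-order system, 2% settling time ≈ 4τ = 4 × 35.49 = 141.96 s.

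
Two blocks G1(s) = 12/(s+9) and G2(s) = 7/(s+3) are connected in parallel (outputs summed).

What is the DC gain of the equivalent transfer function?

Parallel: G_eq = G1 + G2. DC gain = G1(0) + G2(0) = 12/9 + 7/3 = 1.3333 + 2.3333 = 3.6667.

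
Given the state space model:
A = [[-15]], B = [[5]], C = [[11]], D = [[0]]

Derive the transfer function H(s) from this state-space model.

(sI - A)⁻¹ = 1/(s + 15). H(s) = 11 × 5/(s + 15) + 0 = 55/(s + 15).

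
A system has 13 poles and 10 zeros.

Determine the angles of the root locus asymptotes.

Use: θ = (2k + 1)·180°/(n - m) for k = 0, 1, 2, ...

n - m = 13 - 10 = 3. Angles: θk = (2k + 1)·180°/3 = 60°, 180°, 300°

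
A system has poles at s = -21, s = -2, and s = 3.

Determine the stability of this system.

Pole(s) at s = 3 are not in the left half-plane. System is unstable.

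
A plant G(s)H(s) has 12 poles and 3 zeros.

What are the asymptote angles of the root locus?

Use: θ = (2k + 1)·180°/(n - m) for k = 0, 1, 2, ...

n - m = 12 - 3 = 9. Angles: θk = (2k + 1)·180°/9 = 20°, 60°, 100°, 140°, 180°, 220°, 260°, 300°, 340°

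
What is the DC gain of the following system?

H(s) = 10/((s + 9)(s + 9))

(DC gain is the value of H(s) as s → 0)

DC gain = H(0) = 10/(9 × 9) = 10/81 = 0.1235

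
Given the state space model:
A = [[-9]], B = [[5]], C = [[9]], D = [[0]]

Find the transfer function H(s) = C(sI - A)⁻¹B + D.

(sI - A)⁻¹ = 1/(s + 9). H(s) = 9 × 5/(s + 9) + 0 = 45/(s + 9).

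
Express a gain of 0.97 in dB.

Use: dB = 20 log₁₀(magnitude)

dB = 20 log₁₀(0.97) = -0.3 dB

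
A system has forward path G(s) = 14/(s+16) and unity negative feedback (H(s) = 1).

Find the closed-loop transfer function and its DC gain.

T(s) = G/(1+GH) = [14/(s+16)] / [1 + 14/(s+16)] = 14/(s+16+14) = 14/(s+30). DC gain = 14/30 = 0.4667.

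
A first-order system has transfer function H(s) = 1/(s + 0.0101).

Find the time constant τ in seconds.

For H(s) = 1/(s + 1/τ), the pole is at -1/τ = -0.0101, so τ = 1/0.0101 = 99.01 s.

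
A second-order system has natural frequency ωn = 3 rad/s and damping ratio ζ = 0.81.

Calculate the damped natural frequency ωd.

ωd = ωn√(1 - ζ²) = 3√(1 - 0.81²) = 1.76 rad/s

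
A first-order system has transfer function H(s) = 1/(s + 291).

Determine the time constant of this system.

For H(s) = 1/(s + 1/τ), the pole is at -1/τ = -291, so τ = 1/291 = 0.0034 s.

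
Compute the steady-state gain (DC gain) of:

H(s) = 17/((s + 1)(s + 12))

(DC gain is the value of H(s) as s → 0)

DC gain = H(0) = 17/(1 × 12) = 17/12 = 1.4167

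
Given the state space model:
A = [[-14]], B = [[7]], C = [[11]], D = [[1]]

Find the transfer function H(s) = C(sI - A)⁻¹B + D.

(sI - A)⁻¹ = 1/(s + 14). H(s) = 11×7/(s + 14) + 1 = (s + 91)/(s + 14).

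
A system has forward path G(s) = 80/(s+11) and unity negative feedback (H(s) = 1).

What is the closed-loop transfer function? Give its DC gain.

T(s) = G/(1+GH) = [80/(s+11)] / [1 + 80/(s+11)] = 80/(s+11+80) = 80/(s+91). DC gain = 80/91 = 0.8791.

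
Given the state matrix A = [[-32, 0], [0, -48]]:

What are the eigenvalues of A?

For diagonal matrix, eigenvalues are diagonal entries: λ₁ = -32, λ₂ = -48.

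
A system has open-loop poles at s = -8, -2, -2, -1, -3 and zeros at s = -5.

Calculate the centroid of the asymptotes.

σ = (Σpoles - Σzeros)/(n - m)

σ = (Σpoles - Σzeros)/(n - m) = (-16 - (-5))/(5 - 1) = -11/4 = -2.75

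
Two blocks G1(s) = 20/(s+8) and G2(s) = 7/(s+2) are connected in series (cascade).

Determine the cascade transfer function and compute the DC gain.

Series: multiply transfer functions. G_eq = 20/(s+8) × 7/(s+2) = 140/((s+8)(s+2)). DC gain = 140/(8×2) = 8.75.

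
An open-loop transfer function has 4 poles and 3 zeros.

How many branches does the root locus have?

Root locus has n branches where n = number of poles = 4.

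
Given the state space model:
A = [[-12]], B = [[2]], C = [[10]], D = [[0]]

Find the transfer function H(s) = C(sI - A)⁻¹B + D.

(sI - A)⁻¹ = 1/(s + 12). H(s) = 10 × 2/(s + 12) + 0 = 20/(s + 12).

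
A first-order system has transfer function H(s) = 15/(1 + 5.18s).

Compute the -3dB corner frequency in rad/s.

Corner frequency = 1/τ = 1/5.18 = 0.193 rad/s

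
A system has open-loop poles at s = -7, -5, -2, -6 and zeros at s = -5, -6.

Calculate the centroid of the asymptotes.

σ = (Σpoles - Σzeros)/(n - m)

σ = (Σpoles - Σzeros)/(n - m) = (-20 - (-11))/(4 - 2) = -9/2 = -4.5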